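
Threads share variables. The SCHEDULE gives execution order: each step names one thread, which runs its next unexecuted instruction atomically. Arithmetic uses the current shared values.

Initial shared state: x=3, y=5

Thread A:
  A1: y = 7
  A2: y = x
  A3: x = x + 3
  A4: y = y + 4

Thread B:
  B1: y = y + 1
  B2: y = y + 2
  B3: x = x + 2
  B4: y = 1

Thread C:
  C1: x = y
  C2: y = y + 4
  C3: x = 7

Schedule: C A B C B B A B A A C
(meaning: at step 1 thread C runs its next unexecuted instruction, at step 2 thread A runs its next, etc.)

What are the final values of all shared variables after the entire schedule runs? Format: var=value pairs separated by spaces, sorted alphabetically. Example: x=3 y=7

Answer: x=7 y=5

Derivation:
Step 1: thread C executes C1 (x = y). Shared: x=5 y=5. PCs: A@0 B@0 C@1
Step 2: thread A executes A1 (y = 7). Shared: x=5 y=7. PCs: A@1 B@0 C@1
Step 3: thread B executes B1 (y = y + 1). Shared: x=5 y=8. PCs: A@1 B@1 C@1
Step 4: thread C executes C2 (y = y + 4). Shared: x=5 y=12. PCs: A@1 B@1 C@2
Step 5: thread B executes B2 (y = y + 2). Shared: x=5 y=14. PCs: A@1 B@2 C@2
Step 6: thread B executes B3 (x = x + 2). Shared: x=7 y=14. PCs: A@1 B@3 C@2
Step 7: thread A executes A2 (y = x). Shared: x=7 y=7. PCs: A@2 B@3 C@2
Step 8: thread B executes B4 (y = 1). Shared: x=7 y=1. PCs: A@2 B@4 C@2
Step 9: thread A executes A3 (x = x + 3). Shared: x=10 y=1. PCs: A@3 B@4 C@2
Step 10: thread A executes A4 (y = y + 4). Shared: x=10 y=5. PCs: A@4 B@4 C@2
Step 11: thread C executes C3 (x = 7). Shared: x=7 y=5. PCs: A@4 B@4 C@3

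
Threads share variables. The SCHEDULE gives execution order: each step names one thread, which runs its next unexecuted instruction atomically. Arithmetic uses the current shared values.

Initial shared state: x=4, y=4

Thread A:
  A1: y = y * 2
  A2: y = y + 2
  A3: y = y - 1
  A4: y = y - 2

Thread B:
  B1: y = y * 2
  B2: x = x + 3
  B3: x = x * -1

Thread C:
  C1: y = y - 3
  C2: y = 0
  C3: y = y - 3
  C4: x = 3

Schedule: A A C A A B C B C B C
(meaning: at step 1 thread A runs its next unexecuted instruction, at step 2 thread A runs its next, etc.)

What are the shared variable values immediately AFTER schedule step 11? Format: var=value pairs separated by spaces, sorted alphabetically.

Answer: x=3 y=-3

Derivation:
Step 1: thread A executes A1 (y = y * 2). Shared: x=4 y=8. PCs: A@1 B@0 C@0
Step 2: thread A executes A2 (y = y + 2). Shared: x=4 y=10. PCs: A@2 B@0 C@0
Step 3: thread C executes C1 (y = y - 3). Shared: x=4 y=7. PCs: A@2 B@0 C@1
Step 4: thread A executes A3 (y = y - 1). Shared: x=4 y=6. PCs: A@3 B@0 C@1
Step 5: thread A executes A4 (y = y - 2). Shared: x=4 y=4. PCs: A@4 B@0 C@1
Step 6: thread B executes B1 (y = y * 2). Shared: x=4 y=8. PCs: A@4 B@1 C@1
Step 7: thread C executes C2 (y = 0). Shared: x=4 y=0. PCs: A@4 B@1 C@2
Step 8: thread B executes B2 (x = x + 3). Shared: x=7 y=0. PCs: A@4 B@2 C@2
Step 9: thread C executes C3 (y = y - 3). Shared: x=7 y=-3. PCs: A@4 B@2 C@3
Step 10: thread B executes B3 (x = x * -1). Shared: x=-7 y=-3. PCs: A@4 B@3 C@3
Step 11: thread C executes C4 (x = 3). Shared: x=3 y=-3. PCs: A@4 B@3 C@4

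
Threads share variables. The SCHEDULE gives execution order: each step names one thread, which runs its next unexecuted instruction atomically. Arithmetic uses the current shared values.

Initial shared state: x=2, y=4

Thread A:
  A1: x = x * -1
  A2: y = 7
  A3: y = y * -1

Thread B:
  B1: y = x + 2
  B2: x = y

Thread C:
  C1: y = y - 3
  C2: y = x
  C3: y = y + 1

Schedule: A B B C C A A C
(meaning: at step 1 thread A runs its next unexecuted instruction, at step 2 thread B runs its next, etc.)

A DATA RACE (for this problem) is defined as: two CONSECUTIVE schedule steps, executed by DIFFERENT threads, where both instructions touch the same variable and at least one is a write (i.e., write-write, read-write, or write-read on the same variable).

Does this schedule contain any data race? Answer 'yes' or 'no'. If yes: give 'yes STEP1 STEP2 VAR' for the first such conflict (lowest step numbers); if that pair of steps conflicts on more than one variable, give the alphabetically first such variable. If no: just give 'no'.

Answer: yes 1 2 x

Derivation:
Steps 1,2: A(x = x * -1) vs B(y = x + 2). RACE on x (W-R).
Steps 2,3: same thread (B). No race.
Steps 3,4: B(x = y) vs C(y = y - 3). RACE on y (R-W).
Steps 4,5: same thread (C). No race.
Steps 5,6: C(y = x) vs A(y = 7). RACE on y (W-W).
Steps 6,7: same thread (A). No race.
Steps 7,8: A(y = y * -1) vs C(y = y + 1). RACE on y (W-W).
First conflict at steps 1,2.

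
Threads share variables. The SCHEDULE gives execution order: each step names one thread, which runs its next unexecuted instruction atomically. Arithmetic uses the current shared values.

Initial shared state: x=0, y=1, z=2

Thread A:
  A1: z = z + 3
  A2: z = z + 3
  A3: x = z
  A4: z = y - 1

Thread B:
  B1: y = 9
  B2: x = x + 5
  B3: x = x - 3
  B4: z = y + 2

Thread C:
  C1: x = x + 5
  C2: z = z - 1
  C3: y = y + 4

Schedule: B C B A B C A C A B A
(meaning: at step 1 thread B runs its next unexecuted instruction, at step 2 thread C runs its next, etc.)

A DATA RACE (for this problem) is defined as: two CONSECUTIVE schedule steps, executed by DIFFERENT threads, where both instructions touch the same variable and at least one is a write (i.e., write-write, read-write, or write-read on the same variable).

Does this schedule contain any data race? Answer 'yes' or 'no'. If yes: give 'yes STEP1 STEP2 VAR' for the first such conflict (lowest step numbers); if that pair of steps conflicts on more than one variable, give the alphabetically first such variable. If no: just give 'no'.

Steps 1,2: B(r=-,w=y) vs C(r=x,w=x). No conflict.
Steps 2,3: C(x = x + 5) vs B(x = x + 5). RACE on x (W-W).
Steps 3,4: B(r=x,w=x) vs A(r=z,w=z). No conflict.
Steps 4,5: A(r=z,w=z) vs B(r=x,w=x). No conflict.
Steps 5,6: B(r=x,w=x) vs C(r=z,w=z). No conflict.
Steps 6,7: C(z = z - 1) vs A(z = z + 3). RACE on z (W-W).
Steps 7,8: A(r=z,w=z) vs C(r=y,w=y). No conflict.
Steps 8,9: C(r=y,w=y) vs A(r=z,w=x). No conflict.
Steps 9,10: A(x = z) vs B(z = y + 2). RACE on z (R-W).
Steps 10,11: B(z = y + 2) vs A(z = y - 1). RACE on z (W-W).
First conflict at steps 2,3.

Answer: yes 2 3 x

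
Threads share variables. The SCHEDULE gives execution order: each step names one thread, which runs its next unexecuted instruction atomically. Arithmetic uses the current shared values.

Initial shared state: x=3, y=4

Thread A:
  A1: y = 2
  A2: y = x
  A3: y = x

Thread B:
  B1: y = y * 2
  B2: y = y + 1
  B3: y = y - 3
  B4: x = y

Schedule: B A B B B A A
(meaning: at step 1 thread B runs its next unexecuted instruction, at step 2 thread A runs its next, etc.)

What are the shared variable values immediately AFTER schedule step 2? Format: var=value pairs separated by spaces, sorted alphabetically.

Answer: x=3 y=2

Derivation:
Step 1: thread B executes B1 (y = y * 2). Shared: x=3 y=8. PCs: A@0 B@1
Step 2: thread A executes A1 (y = 2). Shared: x=3 y=2. PCs: A@1 B@1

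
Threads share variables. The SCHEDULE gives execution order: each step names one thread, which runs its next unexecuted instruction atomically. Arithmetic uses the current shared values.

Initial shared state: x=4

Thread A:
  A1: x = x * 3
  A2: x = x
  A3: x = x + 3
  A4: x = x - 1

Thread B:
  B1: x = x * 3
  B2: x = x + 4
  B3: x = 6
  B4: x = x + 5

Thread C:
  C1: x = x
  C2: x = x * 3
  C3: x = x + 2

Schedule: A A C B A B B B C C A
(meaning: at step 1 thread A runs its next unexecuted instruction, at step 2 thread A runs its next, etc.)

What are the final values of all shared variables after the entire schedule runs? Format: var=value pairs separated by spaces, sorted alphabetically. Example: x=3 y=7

Step 1: thread A executes A1 (x = x * 3). Shared: x=12. PCs: A@1 B@0 C@0
Step 2: thread A executes A2 (x = x). Shared: x=12. PCs: A@2 B@0 C@0
Step 3: thread C executes C1 (x = x). Shared: x=12. PCs: A@2 B@0 C@1
Step 4: thread B executes B1 (x = x * 3). Shared: x=36. PCs: A@2 B@1 C@1
Step 5: thread A executes A3 (x = x + 3). Shared: x=39. PCs: A@3 B@1 C@1
Step 6: thread B executes B2 (x = x + 4). Shared: x=43. PCs: A@3 B@2 C@1
Step 7: thread B executes B3 (x = 6). Shared: x=6. PCs: A@3 B@3 C@1
Step 8: thread B executes B4 (x = x + 5). Shared: x=11. PCs: A@3 B@4 C@1
Step 9: thread C executes C2 (x = x * 3). Shared: x=33. PCs: A@3 B@4 C@2
Step 10: thread C executes C3 (x = x + 2). Shared: x=35. PCs: A@3 B@4 C@3
Step 11: thread A executes A4 (x = x - 1). Shared: x=34. PCs: A@4 B@4 C@3

Answer: x=34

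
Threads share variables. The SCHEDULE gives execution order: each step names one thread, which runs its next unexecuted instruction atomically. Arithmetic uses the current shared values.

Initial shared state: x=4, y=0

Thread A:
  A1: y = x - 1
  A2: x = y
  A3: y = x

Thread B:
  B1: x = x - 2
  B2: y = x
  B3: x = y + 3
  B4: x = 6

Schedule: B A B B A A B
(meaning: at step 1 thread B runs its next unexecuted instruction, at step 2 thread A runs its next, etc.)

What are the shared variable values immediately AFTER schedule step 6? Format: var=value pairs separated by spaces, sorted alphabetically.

Step 1: thread B executes B1 (x = x - 2). Shared: x=2 y=0. PCs: A@0 B@1
Step 2: thread A executes A1 (y = x - 1). Shared: x=2 y=1. PCs: A@1 B@1
Step 3: thread B executes B2 (y = x). Shared: x=2 y=2. PCs: A@1 B@2
Step 4: thread B executes B3 (x = y + 3). Shared: x=5 y=2. PCs: A@1 B@3
Step 5: thread A executes A2 (x = y). Shared: x=2 y=2. PCs: A@2 B@3
Step 6: thread A executes A3 (y = x). Shared: x=2 y=2. PCs: A@3 B@3

Answer: x=2 y=2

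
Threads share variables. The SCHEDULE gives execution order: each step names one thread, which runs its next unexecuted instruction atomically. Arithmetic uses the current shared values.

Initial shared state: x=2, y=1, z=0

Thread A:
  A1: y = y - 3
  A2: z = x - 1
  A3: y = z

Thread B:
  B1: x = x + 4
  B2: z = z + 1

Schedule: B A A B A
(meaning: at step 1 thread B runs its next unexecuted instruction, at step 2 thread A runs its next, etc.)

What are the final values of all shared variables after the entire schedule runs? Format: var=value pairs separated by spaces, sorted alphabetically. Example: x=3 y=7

Step 1: thread B executes B1 (x = x + 4). Shared: x=6 y=1 z=0. PCs: A@0 B@1
Step 2: thread A executes A1 (y = y - 3). Shared: x=6 y=-2 z=0. PCs: A@1 B@1
Step 3: thread A executes A2 (z = x - 1). Shared: x=6 y=-2 z=5. PCs: A@2 B@1
Step 4: thread B executes B2 (z = z + 1). Shared: x=6 y=-2 z=6. PCs: A@2 B@2
Step 5: thread A executes A3 (y = z). Shared: x=6 y=6 z=6. PCs: A@3 B@2

Answer: x=6 y=6 z=6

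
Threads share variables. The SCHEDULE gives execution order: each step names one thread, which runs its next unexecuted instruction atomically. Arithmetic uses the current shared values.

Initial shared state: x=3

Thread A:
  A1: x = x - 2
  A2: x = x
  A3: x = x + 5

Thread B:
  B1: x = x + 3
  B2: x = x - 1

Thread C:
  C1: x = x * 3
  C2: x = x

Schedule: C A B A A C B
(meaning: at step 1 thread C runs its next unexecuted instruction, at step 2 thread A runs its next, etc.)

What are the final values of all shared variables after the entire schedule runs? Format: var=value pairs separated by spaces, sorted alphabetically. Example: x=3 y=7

Step 1: thread C executes C1 (x = x * 3). Shared: x=9. PCs: A@0 B@0 C@1
Step 2: thread A executes A1 (x = x - 2). Shared: x=7. PCs: A@1 B@0 C@1
Step 3: thread B executes B1 (x = x + 3). Shared: x=10. PCs: A@1 B@1 C@1
Step 4: thread A executes A2 (x = x). Shared: x=10. PCs: A@2 B@1 C@1
Step 5: thread A executes A3 (x = x + 5). Shared: x=15. PCs: A@3 B@1 C@1
Step 6: thread C executes C2 (x = x). Shared: x=15. PCs: A@3 B@1 C@2
Step 7: thread B executes B2 (x = x - 1). Shared: x=14. PCs: A@3 B@2 C@2

Answer: x=14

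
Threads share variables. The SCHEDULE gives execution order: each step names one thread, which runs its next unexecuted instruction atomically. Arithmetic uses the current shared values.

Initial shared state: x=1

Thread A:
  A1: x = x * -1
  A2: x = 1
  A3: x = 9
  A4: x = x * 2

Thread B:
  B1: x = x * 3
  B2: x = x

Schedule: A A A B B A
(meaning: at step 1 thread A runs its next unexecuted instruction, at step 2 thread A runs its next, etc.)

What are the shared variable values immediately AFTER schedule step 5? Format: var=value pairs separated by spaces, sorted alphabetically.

Step 1: thread A executes A1 (x = x * -1). Shared: x=-1. PCs: A@1 B@0
Step 2: thread A executes A2 (x = 1). Shared: x=1. PCs: A@2 B@0
Step 3: thread A executes A3 (x = 9). Shared: x=9. PCs: A@3 B@0
Step 4: thread B executes B1 (x = x * 3). Shared: x=27. PCs: A@3 B@1
Step 5: thread B executes B2 (x = x). Shared: x=27. PCs: A@3 B@2

Answer: x=27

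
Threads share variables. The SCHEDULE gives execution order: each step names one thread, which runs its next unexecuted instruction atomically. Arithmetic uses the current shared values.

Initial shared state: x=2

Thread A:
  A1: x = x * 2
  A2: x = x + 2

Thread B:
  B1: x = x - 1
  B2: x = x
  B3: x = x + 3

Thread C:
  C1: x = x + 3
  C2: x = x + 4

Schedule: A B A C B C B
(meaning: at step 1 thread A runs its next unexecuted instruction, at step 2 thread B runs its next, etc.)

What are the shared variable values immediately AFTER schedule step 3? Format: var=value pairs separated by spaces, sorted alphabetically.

Step 1: thread A executes A1 (x = x * 2). Shared: x=4. PCs: A@1 B@0 C@0
Step 2: thread B executes B1 (x = x - 1). Shared: x=3. PCs: A@1 B@1 C@0
Step 3: thread A executes A2 (x = x + 2). Shared: x=5. PCs: A@2 B@1 C@0

Answer: x=5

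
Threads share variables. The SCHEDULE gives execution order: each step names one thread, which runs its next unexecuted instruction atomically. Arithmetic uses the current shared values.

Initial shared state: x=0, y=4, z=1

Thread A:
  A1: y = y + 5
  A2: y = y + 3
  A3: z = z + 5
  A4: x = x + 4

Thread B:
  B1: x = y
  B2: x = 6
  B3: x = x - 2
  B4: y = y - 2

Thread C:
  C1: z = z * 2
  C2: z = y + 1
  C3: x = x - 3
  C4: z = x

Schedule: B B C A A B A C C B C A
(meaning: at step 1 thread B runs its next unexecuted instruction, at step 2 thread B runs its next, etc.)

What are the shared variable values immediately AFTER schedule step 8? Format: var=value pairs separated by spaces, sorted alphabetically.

Step 1: thread B executes B1 (x = y). Shared: x=4 y=4 z=1. PCs: A@0 B@1 C@0
Step 2: thread B executes B2 (x = 6). Shared: x=6 y=4 z=1. PCs: A@0 B@2 C@0
Step 3: thread C executes C1 (z = z * 2). Shared: x=6 y=4 z=2. PCs: A@0 B@2 C@1
Step 4: thread A executes A1 (y = y + 5). Shared: x=6 y=9 z=2. PCs: A@1 B@2 C@1
Step 5: thread A executes A2 (y = y + 3). Shared: x=6 y=12 z=2. PCs: A@2 B@2 C@1
Step 6: thread B executes B3 (x = x - 2). Shared: x=4 y=12 z=2. PCs: A@2 B@3 C@1
Step 7: thread A executes A3 (z = z + 5). Shared: x=4 y=12 z=7. PCs: A@3 B@3 C@1
Step 8: thread C executes C2 (z = y + 1). Shared: x=4 y=12 z=13. PCs: A@3 B@3 C@2

Answer: x=4 y=12 z=13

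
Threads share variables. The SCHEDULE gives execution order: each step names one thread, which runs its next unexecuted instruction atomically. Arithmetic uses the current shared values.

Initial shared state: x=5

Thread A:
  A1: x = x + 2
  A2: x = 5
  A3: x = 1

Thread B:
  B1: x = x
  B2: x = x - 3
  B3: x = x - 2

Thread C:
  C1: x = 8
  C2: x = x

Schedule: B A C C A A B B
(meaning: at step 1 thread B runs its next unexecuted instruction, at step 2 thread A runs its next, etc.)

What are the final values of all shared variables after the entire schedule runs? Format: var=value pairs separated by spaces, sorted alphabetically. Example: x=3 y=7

Step 1: thread B executes B1 (x = x). Shared: x=5. PCs: A@0 B@1 C@0
Step 2: thread A executes A1 (x = x + 2). Shared: x=7. PCs: A@1 B@1 C@0
Step 3: thread C executes C1 (x = 8). Shared: x=8. PCs: A@1 B@1 C@1
Step 4: thread C executes C2 (x = x). Shared: x=8. PCs: A@1 B@1 C@2
Step 5: thread A executes A2 (x = 5). Shared: x=5. PCs: A@2 B@1 C@2
Step 6: thread A executes A3 (x = 1). Shared: x=1. PCs: A@3 B@1 C@2
Step 7: thread B executes B2 (x = x - 3). Shared: x=-2. PCs: A@3 B@2 C@2
Step 8: thread B executes B3 (x = x - 2). Shared: x=-4. PCs: A@3 B@3 C@2

Answer: x=-4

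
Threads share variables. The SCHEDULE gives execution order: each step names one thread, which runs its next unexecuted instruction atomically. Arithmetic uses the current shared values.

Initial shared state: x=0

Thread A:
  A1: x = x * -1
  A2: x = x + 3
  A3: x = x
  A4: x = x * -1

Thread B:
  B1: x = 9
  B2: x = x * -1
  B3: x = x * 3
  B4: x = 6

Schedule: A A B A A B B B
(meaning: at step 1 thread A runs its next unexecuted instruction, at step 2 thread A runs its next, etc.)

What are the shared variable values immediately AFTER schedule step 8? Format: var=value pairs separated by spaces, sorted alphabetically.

Step 1: thread A executes A1 (x = x * -1). Shared: x=0. PCs: A@1 B@0
Step 2: thread A executes A2 (x = x + 3). Shared: x=3. PCs: A@2 B@0
Step 3: thread B executes B1 (x = 9). Shared: x=9. PCs: A@2 B@1
Step 4: thread A executes A3 (x = x). Shared: x=9. PCs: A@3 B@1
Step 5: thread A executes A4 (x = x * -1). Shared: x=-9. PCs: A@4 B@1
Step 6: thread B executes B2 (x = x * -1). Shared: x=9. PCs: A@4 B@2
Step 7: thread B executes B3 (x = x * 3). Shared: x=27. PCs: A@4 B@3
Step 8: thread B executes B4 (x = 6). Shared: x=6. PCs: A@4 B@4

Answer: x=6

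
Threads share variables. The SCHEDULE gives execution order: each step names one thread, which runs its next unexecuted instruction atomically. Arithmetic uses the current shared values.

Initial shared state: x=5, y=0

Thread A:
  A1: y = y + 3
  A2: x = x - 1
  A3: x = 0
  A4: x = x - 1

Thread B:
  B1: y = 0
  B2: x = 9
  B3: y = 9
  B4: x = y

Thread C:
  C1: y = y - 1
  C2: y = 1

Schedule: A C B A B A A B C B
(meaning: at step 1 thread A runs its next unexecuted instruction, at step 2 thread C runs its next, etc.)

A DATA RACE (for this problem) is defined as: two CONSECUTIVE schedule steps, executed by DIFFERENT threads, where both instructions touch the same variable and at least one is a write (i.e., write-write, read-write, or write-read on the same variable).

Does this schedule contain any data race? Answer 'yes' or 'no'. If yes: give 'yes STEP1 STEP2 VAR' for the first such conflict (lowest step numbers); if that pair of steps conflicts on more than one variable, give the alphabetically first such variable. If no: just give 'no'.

Steps 1,2: A(y = y + 3) vs C(y = y - 1). RACE on y (W-W).
Steps 2,3: C(y = y - 1) vs B(y = 0). RACE on y (W-W).
Steps 3,4: B(r=-,w=y) vs A(r=x,w=x). No conflict.
Steps 4,5: A(x = x - 1) vs B(x = 9). RACE on x (W-W).
Steps 5,6: B(x = 9) vs A(x = 0). RACE on x (W-W).
Steps 6,7: same thread (A). No race.
Steps 7,8: A(r=x,w=x) vs B(r=-,w=y). No conflict.
Steps 8,9: B(y = 9) vs C(y = 1). RACE on y (W-W).
Steps 9,10: C(y = 1) vs B(x = y). RACE on y (W-R).
First conflict at steps 1,2.

Answer: yes 1 2 y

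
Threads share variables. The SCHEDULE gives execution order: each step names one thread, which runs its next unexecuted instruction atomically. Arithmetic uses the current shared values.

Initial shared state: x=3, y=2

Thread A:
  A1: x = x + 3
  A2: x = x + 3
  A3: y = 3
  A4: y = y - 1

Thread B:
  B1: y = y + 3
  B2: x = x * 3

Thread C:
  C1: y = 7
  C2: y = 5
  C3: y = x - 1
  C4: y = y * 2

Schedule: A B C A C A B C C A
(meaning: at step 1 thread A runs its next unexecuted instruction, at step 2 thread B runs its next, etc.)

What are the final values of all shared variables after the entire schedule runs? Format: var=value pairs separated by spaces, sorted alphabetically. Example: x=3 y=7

Answer: x=27 y=51

Derivation:
Step 1: thread A executes A1 (x = x + 3). Shared: x=6 y=2. PCs: A@1 B@0 C@0
Step 2: thread B executes B1 (y = y + 3). Shared: x=6 y=5. PCs: A@1 B@1 C@0
Step 3: thread C executes C1 (y = 7). Shared: x=6 y=7. PCs: A@1 B@1 C@1
Step 4: thread A executes A2 (x = x + 3). Shared: x=9 y=7. PCs: A@2 B@1 C@1
Step 5: thread C executes C2 (y = 5). Shared: x=9 y=5. PCs: A@2 B@1 C@2
Step 6: thread A executes A3 (y = 3). Shared: x=9 y=3. PCs: A@3 B@1 C@2
Step 7: thread B executes B2 (x = x * 3). Shared: x=27 y=3. PCs: A@3 B@2 C@2
Step 8: thread C executes C3 (y = x - 1). Shared: x=27 y=26. PCs: A@3 B@2 C@3
Step 9: thread C executes C4 (y = y * 2). Shared: x=27 y=52. PCs: A@3 B@2 C@4
Step 10: thread A executes A4 (y = y - 1). Shared: x=27 y=51. PCs: A@4 B@2 C@4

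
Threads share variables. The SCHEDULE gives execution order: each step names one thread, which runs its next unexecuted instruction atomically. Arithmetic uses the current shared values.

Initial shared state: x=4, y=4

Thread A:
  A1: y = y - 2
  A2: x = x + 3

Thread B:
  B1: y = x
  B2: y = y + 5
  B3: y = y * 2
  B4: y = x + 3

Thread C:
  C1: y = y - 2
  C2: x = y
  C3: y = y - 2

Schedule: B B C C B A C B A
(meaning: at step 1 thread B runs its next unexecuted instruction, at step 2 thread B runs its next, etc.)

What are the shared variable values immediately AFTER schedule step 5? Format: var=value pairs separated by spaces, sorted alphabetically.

Step 1: thread B executes B1 (y = x). Shared: x=4 y=4. PCs: A@0 B@1 C@0
Step 2: thread B executes B2 (y = y + 5). Shared: x=4 y=9. PCs: A@0 B@2 C@0
Step 3: thread C executes C1 (y = y - 2). Shared: x=4 y=7. PCs: A@0 B@2 C@1
Step 4: thread C executes C2 (x = y). Shared: x=7 y=7. PCs: A@0 B@2 C@2
Step 5: thread B executes B3 (y = y * 2). Shared: x=7 y=14. PCs: A@0 B@3 C@2

Answer: x=7 y=14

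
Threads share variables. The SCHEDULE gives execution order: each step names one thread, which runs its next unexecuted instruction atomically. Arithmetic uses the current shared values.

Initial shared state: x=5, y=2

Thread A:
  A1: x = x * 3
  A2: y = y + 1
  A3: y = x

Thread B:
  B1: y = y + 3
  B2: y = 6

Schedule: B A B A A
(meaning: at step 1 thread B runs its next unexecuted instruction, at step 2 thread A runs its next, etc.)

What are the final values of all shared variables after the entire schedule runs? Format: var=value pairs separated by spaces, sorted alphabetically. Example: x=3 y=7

Answer: x=15 y=15

Derivation:
Step 1: thread B executes B1 (y = y + 3). Shared: x=5 y=5. PCs: A@0 B@1
Step 2: thread A executes A1 (x = x * 3). Shared: x=15 y=5. PCs: A@1 B@1
Step 3: thread B executes B2 (y = 6). Shared: x=15 y=6. PCs: A@1 B@2
Step 4: thread A executes A2 (y = y + 1). Shared: x=15 y=7. PCs: A@2 B@2
Step 5: thread A executes A3 (y = x). Shared: x=15 y=15. PCs: A@3 B@2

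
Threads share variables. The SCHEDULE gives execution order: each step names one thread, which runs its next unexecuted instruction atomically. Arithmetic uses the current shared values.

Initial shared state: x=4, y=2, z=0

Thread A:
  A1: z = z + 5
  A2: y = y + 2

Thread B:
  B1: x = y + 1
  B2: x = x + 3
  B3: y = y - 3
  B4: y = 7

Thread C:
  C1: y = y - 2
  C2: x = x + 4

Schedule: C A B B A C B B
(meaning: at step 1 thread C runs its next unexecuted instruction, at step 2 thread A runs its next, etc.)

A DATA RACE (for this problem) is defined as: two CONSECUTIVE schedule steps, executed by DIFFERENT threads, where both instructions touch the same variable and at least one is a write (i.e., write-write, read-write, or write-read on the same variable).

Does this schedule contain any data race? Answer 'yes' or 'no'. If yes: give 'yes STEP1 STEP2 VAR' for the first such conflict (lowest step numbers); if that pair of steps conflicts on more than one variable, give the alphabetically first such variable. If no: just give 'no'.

Steps 1,2: C(r=y,w=y) vs A(r=z,w=z). No conflict.
Steps 2,3: A(r=z,w=z) vs B(r=y,w=x). No conflict.
Steps 3,4: same thread (B). No race.
Steps 4,5: B(r=x,w=x) vs A(r=y,w=y). No conflict.
Steps 5,6: A(r=y,w=y) vs C(r=x,w=x). No conflict.
Steps 6,7: C(r=x,w=x) vs B(r=y,w=y). No conflict.
Steps 7,8: same thread (B). No race.

Answer: no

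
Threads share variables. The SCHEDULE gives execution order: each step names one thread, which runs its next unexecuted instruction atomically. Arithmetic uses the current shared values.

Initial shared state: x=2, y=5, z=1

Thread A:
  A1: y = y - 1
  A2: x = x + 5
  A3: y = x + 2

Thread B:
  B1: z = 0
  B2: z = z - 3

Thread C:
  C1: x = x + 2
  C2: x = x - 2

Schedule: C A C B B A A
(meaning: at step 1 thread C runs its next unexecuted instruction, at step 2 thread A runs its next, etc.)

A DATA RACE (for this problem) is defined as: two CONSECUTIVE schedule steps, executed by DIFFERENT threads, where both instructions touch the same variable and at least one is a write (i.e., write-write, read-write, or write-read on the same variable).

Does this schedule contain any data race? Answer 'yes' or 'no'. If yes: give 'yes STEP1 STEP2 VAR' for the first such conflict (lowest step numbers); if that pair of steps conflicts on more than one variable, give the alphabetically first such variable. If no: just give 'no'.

Steps 1,2: C(r=x,w=x) vs A(r=y,w=y). No conflict.
Steps 2,3: A(r=y,w=y) vs C(r=x,w=x). No conflict.
Steps 3,4: C(r=x,w=x) vs B(r=-,w=z). No conflict.
Steps 4,5: same thread (B). No race.
Steps 5,6: B(r=z,w=z) vs A(r=x,w=x). No conflict.
Steps 6,7: same thread (A). No race.

Answer: no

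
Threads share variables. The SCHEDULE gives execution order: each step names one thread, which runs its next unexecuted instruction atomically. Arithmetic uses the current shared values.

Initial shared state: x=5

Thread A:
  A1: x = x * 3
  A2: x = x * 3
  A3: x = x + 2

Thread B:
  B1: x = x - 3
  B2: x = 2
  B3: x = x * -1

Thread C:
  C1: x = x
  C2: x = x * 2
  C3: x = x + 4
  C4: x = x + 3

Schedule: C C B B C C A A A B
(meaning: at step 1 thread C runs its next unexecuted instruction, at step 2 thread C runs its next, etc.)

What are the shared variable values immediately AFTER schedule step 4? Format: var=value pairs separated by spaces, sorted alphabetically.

Step 1: thread C executes C1 (x = x). Shared: x=5. PCs: A@0 B@0 C@1
Step 2: thread C executes C2 (x = x * 2). Shared: x=10. PCs: A@0 B@0 C@2
Step 3: thread B executes B1 (x = x - 3). Shared: x=7. PCs: A@0 B@1 C@2
Step 4: thread B executes B2 (x = 2). Shared: x=2. PCs: A@0 B@2 C@2

Answer: x=2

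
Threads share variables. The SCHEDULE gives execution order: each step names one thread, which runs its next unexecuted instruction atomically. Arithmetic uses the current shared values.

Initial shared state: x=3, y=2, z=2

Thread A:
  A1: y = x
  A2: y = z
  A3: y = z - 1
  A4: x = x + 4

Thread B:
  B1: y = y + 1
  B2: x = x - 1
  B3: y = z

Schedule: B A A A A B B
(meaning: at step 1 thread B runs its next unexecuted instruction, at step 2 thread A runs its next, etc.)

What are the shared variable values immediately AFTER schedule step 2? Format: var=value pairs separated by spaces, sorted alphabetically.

Answer: x=3 y=3 z=2

Derivation:
Step 1: thread B executes B1 (y = y + 1). Shared: x=3 y=3 z=2. PCs: A@0 B@1
Step 2: thread A executes A1 (y = x). Shared: x=3 y=3 z=2. PCs: A@1 B@1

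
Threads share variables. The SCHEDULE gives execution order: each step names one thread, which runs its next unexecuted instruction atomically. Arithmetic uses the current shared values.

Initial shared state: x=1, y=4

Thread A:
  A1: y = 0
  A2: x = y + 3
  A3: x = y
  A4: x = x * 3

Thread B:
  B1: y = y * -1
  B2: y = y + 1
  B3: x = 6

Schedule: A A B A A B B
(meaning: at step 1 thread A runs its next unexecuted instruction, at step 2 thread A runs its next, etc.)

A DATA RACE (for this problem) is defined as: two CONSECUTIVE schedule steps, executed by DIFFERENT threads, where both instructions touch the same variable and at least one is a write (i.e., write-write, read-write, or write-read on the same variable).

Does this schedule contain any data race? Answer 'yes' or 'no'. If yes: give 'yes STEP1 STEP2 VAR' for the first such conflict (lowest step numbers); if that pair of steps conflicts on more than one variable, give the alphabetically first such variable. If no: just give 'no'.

Answer: yes 2 3 y

Derivation:
Steps 1,2: same thread (A). No race.
Steps 2,3: A(x = y + 3) vs B(y = y * -1). RACE on y (R-W).
Steps 3,4: B(y = y * -1) vs A(x = y). RACE on y (W-R).
Steps 4,5: same thread (A). No race.
Steps 5,6: A(r=x,w=x) vs B(r=y,w=y). No conflict.
Steps 6,7: same thread (B). No race.
First conflict at steps 2,3.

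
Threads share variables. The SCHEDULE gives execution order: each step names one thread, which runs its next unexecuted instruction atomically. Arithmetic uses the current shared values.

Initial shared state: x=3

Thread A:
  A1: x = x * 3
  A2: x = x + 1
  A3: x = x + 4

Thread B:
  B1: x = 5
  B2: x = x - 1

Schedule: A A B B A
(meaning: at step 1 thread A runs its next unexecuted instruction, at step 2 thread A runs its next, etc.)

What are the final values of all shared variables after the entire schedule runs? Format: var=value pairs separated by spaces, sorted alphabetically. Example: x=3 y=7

Step 1: thread A executes A1 (x = x * 3). Shared: x=9. PCs: A@1 B@0
Step 2: thread A executes A2 (x = x + 1). Shared: x=10. PCs: A@2 B@0
Step 3: thread B executes B1 (x = 5). Shared: x=5. PCs: A@2 B@1
Step 4: thread B executes B2 (x = x - 1). Shared: x=4. PCs: A@2 B@2
Step 5: thread A executes A3 (x = x + 4). Shared: x=8. PCs: A@3 B@2

Answer: x=8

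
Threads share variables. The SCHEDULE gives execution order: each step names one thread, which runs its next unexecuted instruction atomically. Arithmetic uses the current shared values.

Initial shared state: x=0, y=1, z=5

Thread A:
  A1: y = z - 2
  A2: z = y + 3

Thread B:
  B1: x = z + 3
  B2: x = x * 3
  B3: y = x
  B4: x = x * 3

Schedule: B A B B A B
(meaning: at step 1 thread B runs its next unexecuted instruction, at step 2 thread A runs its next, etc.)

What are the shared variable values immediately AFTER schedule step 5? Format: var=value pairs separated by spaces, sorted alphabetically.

Step 1: thread B executes B1 (x = z + 3). Shared: x=8 y=1 z=5. PCs: A@0 B@1
Step 2: thread A executes A1 (y = z - 2). Shared: x=8 y=3 z=5. PCs: A@1 B@1
Step 3: thread B executes B2 (x = x * 3). Shared: x=24 y=3 z=5. PCs: A@1 B@2
Step 4: thread B executes B3 (y = x). Shared: x=24 y=24 z=5. PCs: A@1 B@3
Step 5: thread A executes A2 (z = y + 3). Shared: x=24 y=24 z=27. PCs: A@2 B@3

Answer: x=24 y=24 z=27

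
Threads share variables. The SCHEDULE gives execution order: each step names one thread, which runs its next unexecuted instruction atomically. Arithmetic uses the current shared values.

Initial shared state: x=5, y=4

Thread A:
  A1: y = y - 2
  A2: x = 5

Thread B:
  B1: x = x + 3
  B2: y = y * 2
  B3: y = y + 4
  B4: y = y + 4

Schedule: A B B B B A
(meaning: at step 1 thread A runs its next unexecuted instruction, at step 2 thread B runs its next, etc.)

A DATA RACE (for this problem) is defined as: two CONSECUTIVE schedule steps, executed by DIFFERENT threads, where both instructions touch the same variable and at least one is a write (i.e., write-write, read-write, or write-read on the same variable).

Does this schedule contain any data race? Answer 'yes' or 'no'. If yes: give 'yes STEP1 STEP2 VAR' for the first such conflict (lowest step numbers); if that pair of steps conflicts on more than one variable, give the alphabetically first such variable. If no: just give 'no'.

Answer: no

Derivation:
Steps 1,2: A(r=y,w=y) vs B(r=x,w=x). No conflict.
Steps 2,3: same thread (B). No race.
Steps 3,4: same thread (B). No race.
Steps 4,5: same thread (B). No race.
Steps 5,6: B(r=y,w=y) vs A(r=-,w=x). No conflict.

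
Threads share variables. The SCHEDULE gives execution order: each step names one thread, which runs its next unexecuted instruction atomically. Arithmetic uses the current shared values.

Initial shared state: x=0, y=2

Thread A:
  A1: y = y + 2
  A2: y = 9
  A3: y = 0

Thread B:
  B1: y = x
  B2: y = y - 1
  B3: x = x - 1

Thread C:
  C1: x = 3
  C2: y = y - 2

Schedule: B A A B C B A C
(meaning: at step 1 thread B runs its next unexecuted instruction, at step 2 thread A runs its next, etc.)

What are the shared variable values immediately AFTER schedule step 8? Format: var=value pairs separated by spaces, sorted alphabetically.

Answer: x=2 y=-2

Derivation:
Step 1: thread B executes B1 (y = x). Shared: x=0 y=0. PCs: A@0 B@1 C@0
Step 2: thread A executes A1 (y = y + 2). Shared: x=0 y=2. PCs: A@1 B@1 C@0
Step 3: thread A executes A2 (y = 9). Shared: x=0 y=9. PCs: A@2 B@1 C@0
Step 4: thread B executes B2 (y = y - 1). Shared: x=0 y=8. PCs: A@2 B@2 C@0
Step 5: thread C executes C1 (x = 3). Shared: x=3 y=8. PCs: A@2 B@2 C@1
Step 6: thread B executes B3 (x = x - 1). Shared: x=2 y=8. PCs: A@2 B@3 C@1
Step 7: thread A executes A3 (y = 0). Shared: x=2 y=0. PCs: A@3 B@3 C@1
Step 8: thread C executes C2 (y = y - 2). Shared: x=2 y=-2. PCs: A@3 B@3 C@2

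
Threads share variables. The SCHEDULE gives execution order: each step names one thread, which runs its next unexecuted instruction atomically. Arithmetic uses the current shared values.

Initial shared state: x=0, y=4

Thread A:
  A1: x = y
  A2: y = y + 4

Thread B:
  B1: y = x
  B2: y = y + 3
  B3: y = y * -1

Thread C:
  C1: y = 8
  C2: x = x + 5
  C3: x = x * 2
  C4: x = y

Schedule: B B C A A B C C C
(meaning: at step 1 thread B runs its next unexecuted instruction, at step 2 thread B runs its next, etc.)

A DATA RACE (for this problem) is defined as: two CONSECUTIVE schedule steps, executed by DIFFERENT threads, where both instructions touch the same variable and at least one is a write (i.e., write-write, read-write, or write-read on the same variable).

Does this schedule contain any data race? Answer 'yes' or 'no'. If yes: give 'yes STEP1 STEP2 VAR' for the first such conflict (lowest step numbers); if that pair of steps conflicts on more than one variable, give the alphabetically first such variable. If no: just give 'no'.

Steps 1,2: same thread (B). No race.
Steps 2,3: B(y = y + 3) vs C(y = 8). RACE on y (W-W).
Steps 3,4: C(y = 8) vs A(x = y). RACE on y (W-R).
Steps 4,5: same thread (A). No race.
Steps 5,6: A(y = y + 4) vs B(y = y * -1). RACE on y (W-W).
Steps 6,7: B(r=y,w=y) vs C(r=x,w=x). No conflict.
Steps 7,8: same thread (C). No race.
Steps 8,9: same thread (C). No race.
First conflict at steps 2,3.

Answer: yes 2 3 y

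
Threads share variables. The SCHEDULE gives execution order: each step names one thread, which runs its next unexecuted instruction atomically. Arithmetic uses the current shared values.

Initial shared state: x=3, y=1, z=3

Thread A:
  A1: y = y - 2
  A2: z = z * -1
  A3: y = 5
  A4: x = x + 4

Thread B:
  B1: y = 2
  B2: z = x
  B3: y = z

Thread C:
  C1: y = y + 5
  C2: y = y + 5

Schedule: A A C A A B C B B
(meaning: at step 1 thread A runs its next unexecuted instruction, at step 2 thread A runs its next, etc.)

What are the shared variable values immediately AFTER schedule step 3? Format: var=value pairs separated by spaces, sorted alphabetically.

Answer: x=3 y=4 z=-3

Derivation:
Step 1: thread A executes A1 (y = y - 2). Shared: x=3 y=-1 z=3. PCs: A@1 B@0 C@0
Step 2: thread A executes A2 (z = z * -1). Shared: x=3 y=-1 z=-3. PCs: A@2 B@0 C@0
Step 3: thread C executes C1 (y = y + 5). Shared: x=3 y=4 z=-3. PCs: A@2 B@0 C@1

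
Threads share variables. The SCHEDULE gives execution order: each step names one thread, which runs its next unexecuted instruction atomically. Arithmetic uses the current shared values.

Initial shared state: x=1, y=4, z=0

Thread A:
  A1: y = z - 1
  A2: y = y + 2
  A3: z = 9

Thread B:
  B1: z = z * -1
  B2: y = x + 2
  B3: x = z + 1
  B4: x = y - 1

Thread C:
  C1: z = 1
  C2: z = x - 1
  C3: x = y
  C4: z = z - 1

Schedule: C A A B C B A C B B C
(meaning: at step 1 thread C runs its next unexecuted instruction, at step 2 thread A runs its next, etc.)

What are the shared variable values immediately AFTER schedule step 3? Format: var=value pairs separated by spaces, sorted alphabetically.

Answer: x=1 y=2 z=1

Derivation:
Step 1: thread C executes C1 (z = 1). Shared: x=1 y=4 z=1. PCs: A@0 B@0 C@1
Step 2: thread A executes A1 (y = z - 1). Shared: x=1 y=0 z=1. PCs: A@1 B@0 C@1
Step 3: thread A executes A2 (y = y + 2). Shared: x=1 y=2 z=1. PCs: A@2 B@0 C@1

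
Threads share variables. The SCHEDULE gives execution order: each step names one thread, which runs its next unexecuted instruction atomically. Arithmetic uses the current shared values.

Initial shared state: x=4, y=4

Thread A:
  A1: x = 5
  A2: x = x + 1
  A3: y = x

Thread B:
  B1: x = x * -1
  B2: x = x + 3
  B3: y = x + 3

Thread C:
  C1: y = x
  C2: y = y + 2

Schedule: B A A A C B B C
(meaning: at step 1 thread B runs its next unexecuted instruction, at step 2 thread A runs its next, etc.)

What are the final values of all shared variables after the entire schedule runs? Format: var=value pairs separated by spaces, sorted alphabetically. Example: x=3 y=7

Answer: x=9 y=14

Derivation:
Step 1: thread B executes B1 (x = x * -1). Shared: x=-4 y=4. PCs: A@0 B@1 C@0
Step 2: thread A executes A1 (x = 5). Shared: x=5 y=4. PCs: A@1 B@1 C@0
Step 3: thread A executes A2 (x = x + 1). Shared: x=6 y=4. PCs: A@2 B@1 C@0
Step 4: thread A executes A3 (y = x). Shared: x=6 y=6. PCs: A@3 B@1 C@0
Step 5: thread C executes C1 (y = x). Shared: x=6 y=6. PCs: A@3 B@1 C@1
Step 6: thread B executes B2 (x = x + 3). Shared: x=9 y=6. PCs: A@3 B@2 C@1
Step 7: thread B executes B3 (y = x + 3). Shared: x=9 y=12. PCs: A@3 B@3 C@1
Step 8: thread C executes C2 (y = y + 2). Shared: x=9 y=14. PCs: A@3 B@3 C@2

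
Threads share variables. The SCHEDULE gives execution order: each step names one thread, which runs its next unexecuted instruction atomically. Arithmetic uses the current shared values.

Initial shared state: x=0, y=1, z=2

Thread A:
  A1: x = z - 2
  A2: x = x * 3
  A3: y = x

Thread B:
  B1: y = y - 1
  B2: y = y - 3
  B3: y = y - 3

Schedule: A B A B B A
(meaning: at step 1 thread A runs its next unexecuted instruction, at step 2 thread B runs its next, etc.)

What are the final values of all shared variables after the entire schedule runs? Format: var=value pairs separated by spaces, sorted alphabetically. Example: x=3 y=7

Step 1: thread A executes A1 (x = z - 2). Shared: x=0 y=1 z=2. PCs: A@1 B@0
Step 2: thread B executes B1 (y = y - 1). Shared: x=0 y=0 z=2. PCs: A@1 B@1
Step 3: thread A executes A2 (x = x * 3). Shared: x=0 y=0 z=2. PCs: A@2 B@1
Step 4: thread B executes B2 (y = y - 3). Shared: x=0 y=-3 z=2. PCs: A@2 B@2
Step 5: thread B executes B3 (y = y - 3). Shared: x=0 y=-6 z=2. PCs: A@2 B@3
Step 6: thread A executes A3 (y = x). Shared: x=0 y=0 z=2. PCs: A@3 B@3

Answer: x=0 y=0 z=2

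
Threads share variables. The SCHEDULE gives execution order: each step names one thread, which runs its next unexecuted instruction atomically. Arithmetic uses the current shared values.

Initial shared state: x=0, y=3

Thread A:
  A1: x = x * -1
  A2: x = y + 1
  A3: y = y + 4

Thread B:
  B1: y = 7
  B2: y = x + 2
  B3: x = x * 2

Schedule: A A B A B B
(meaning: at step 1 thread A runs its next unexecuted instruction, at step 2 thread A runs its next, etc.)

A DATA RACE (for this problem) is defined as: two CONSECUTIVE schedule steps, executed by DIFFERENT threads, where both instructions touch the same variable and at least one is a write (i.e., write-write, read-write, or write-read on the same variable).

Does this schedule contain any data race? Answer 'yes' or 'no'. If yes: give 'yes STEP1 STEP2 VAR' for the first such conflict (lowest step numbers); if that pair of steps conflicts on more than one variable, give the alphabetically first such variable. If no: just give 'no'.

Answer: yes 2 3 y

Derivation:
Steps 1,2: same thread (A). No race.
Steps 2,3: A(x = y + 1) vs B(y = 7). RACE on y (R-W).
Steps 3,4: B(y = 7) vs A(y = y + 4). RACE on y (W-W).
Steps 4,5: A(y = y + 4) vs B(y = x + 2). RACE on y (W-W).
Steps 5,6: same thread (B). No race.
First conflict at steps 2,3.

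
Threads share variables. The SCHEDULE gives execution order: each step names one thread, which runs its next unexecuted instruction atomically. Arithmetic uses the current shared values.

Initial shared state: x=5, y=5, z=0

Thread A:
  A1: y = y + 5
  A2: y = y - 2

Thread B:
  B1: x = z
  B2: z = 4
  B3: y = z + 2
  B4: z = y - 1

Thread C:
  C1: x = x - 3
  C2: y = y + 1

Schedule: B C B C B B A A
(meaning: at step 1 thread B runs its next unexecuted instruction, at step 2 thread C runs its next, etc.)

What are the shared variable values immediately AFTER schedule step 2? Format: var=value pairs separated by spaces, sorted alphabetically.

Step 1: thread B executes B1 (x = z). Shared: x=0 y=5 z=0. PCs: A@0 B@1 C@0
Step 2: thread C executes C1 (x = x - 3). Shared: x=-3 y=5 z=0. PCs: A@0 B@1 C@1

Answer: x=-3 y=5 z=0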